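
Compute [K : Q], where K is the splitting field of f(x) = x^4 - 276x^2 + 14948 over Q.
[K : Q] = 4

Solving the quadratic in x^2: x^2 = (276 ± √(276^2 - 4·14948))/2 = (276 ± √16384)/2 = (276 ± 128)/2, giving x^2 = 202 or x^2 = 74. So f(x) = (x^2 - 202)(x^2 - 74) and the roots of f are ±√202, ±√74. Hence the splitting field is K = Q(√202, √74). Since 202 and 74 are distinct squarefree integers > 1, their product 14948 is not a perfect square, so √74 ∉ Q(√202). By the tower law [K:Q] = [Q(√202,√74):Q(√202)] · [Q(√202):Q] = 2 · 2 = 4.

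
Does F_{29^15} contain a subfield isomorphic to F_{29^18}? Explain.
No: F_{29^18} is not a subfield of F_{29^15}

F_{p^m} embeds in F_{p^n} iff m | n. Here 18 ∤ 15 (since 15 = 0·18 + 15 with remainder 15 ≠ 0), so F_{29^18} is not a subfield of F_{29^15}. Equivalently: if it were, the tower law would give 18 = [F_{29^18}:F_29] dividing [F_{29^15}:F_29] = 15, contradiction.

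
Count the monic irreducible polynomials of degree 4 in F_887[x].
There are 154751168148 monic irreducible polynomials of degree 4 over F_887

Each element of F_{887^4} that lies in no proper subfield is a root of exactly one monic irreducible of degree 4 over F_887, and each such polynomial has 4 distinct roots in F_{887^4}. By Möbius inversion the count is N_887(4) = (1/4) Σ_{d|4} μ(4/d) · 887^d = (1/4)(μ(4)·887^1 + μ(2)·887^2 + μ(1)·887^4) = 619004672592/4 = 154751168148.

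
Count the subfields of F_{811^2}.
F_{811^2} has 2 subfields

The subfields of F_{p^n} are exactly the fields F_{p^d} for d | n (each is the fixed field of the unique index-d subgroup of Gal(F_{p^n}/F_p) ≅ Z/nZ). The divisors of n = 2 are {1, 2}, giving 2 subfields: F_{811^1}, F_{811^2}.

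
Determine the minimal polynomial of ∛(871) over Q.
m_α(x) = x^3 - 871

α satisfies α^3 = 871, so x^3 - 871 annihilates α. By the rational root test, a rational root p/q (in lowest terms) of x^3 - 871 would satisfy p^3 = 871 q^3, forcing q = 1 and p^3 = 871; but 871 is not a perfect cube, contradiction. A monic cubic over Q with no rational root is irreducible (any nontrivial factorization would include a linear factor). Hence x^3 - 871 is the minimal polynomial of α, and in particular [Q(α):Q] = 3.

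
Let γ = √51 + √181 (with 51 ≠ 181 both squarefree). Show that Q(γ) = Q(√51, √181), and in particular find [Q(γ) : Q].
[Q(γ) : Q] = 4 (equivalently, Q(γ) = Q(√51, √181))

Obviously Q(γ) ⊆ Q(√51, √181), and [Q(√51, √181):Q] = 4 (since 51, 181 are distinct squarefree integers > 1 with 9231 not a perfect square). To show equality we compute the minimal polynomial of γ. From γ = √51 + √181: γ^2 = 51 + 2√(9231) + 181 = 232 + 2√(9231), so γ^2 - 232 = 2√(9231); squaring, (γ^2 - 232)^2 = 4·9231, i.e. γ^4 - 464γ^2 + 53824 - 36924 = 0, i.e. γ^4 - 464γ^2 + 16900 = 0. So γ is a root of x^4 - 464x^2 + 16900. This polynomial is irreducible over Q: it has no rational root (each ±√51 ± √181 is irrational), and any factorization into two quadratics over Q would force √(9231) ∈ Q (pairing opposite roots) or √51, √181 ∈ Q (other pairings), all impossible. Hence [Q(γ):Q] = 4 = [Q(√51, √181):Q], so Q(γ) = Q(√51, √181).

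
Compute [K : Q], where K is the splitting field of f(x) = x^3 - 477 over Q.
[K : Q] = 6

The roots of x^3 - 477 are ∛477, ω∛477, ω^2∛477 where ω = e^(2πi/3) is a primitive cube root of unity, so K = Q(∛477, ω). Now [Q(∛477):Q] = 3 (since 477 is not a perfect cube, x^3 - 477 is irreducible) and [Q(ω):Q] = 2. Both 2 and 3 divide [K:Q], and [K:Q] ≤ 3·2 = 6, so [K:Q] = 6. (Equivalently: Q(∛477) ⊂ R but ω ∉ R, so [K : Q(∛477)] = 2.)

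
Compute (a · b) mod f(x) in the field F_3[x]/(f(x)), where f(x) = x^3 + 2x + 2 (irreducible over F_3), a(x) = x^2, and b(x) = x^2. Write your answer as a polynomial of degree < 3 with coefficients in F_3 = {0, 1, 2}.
a · b ≡ x^2 + x (mod f(x))

Multiply in F_3[x]: a(x)·b(x) = (x^2)·(x^2) = x^4. This has degree ≥ 3, so divide by f(x) over F_3: x^4 = (x)·(x^3 + 2x + 2) + (x^2 + x). Hence a·b ≡ x^2 + x (mod f). (F_3[x]/(f) is a field with 3^3 = 27 elements since f is irreducible of degree 3.)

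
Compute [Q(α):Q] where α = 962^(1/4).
[Q(α):Q] = 4

α is a root of x^4 - 962. By Eisenstein's criterion at the prime p = 2 (which divides the constant term 962 but p^2 = 4 does not, since 962 is squarefree), x^4 - 962 is irreducible over Q. Hence [Q(α):Q] = 4.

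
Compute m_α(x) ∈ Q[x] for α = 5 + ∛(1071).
m_α(x) = x^3 - 15x^2 + 75x - 1196

Set β = α - 5 = ∛(1071), so β^3 = 1071. Then (α - 5)^3 - 1071 = 0, i.e. α is a root of g(x) = (x - 5)^3 - 1071 = x^3 - 15x^2 + 75x - 1196. Since g(x) = h(x - 5) where h(x) = x^3 - 1071, and h is irreducible over Q (because 1071 is not a perfect cube, so h has no rational root, and a monic cubic with no rational root is irreducible), g is also irreducible (irreducibility is preserved under the substitution x → x - 5). Hence m_α(x) = x^3 - 15x^2 + 75x - 1196.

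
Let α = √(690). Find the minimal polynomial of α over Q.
m_α(x) = x^2 - 690

α satisfies α^2 - 690 = 0, so x^2 - 690 annihilates α. Since d = 690 is squarefree and ≠ 1, it is not a perfect square in Q, so x^2 - 690 has no rational root and is therefore irreducible over Q (a degree-2 polynomial over a field is irreducible iff it has no root). Hence m_α(x) = x^2 - 690.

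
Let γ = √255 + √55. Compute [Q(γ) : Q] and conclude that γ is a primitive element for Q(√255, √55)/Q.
[Q(γ) : Q] = 4 (equivalently, Q(γ) = Q(√255, √55))

Obviously Q(γ) ⊆ Q(√255, √55), and [Q(√255, √55):Q] = 4 (since 255, 55 are distinct squarefree integers > 1 with 14025 not a perfect square). To show equality we compute the minimal polynomial of γ. From γ = √255 + √55: γ^2 = 255 + 2√(14025) + 55 = 310 + 2√(14025), so γ^2 - 310 = 2√(14025); squaring, (γ^2 - 310)^2 = 4·14025, i.e. γ^4 - 620γ^2 + 96100 - 56100 = 0, i.e. γ^4 - 620γ^2 + 40000 = 0. So γ is a root of x^4 - 620x^2 + 40000. This polynomial is irreducible over Q: it has no rational root (each ±√255 ± √55 is irrational), and any factorization into two quadratics over Q would force √(14025) ∈ Q (pairing opposite roots) or √255, √55 ∈ Q (other pairings), all impossible. Hence [Q(γ):Q] = 4 = [Q(√255, √55):Q], so Q(γ) = Q(√255, √55).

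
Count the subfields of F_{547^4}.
F_{547^4} has 3 subfields

The subfields of F_{p^n} are exactly the fields F_{p^d} for d | n (each is the fixed field of the unique index-d subgroup of Gal(F_{p^n}/F_p) ≅ Z/nZ). The divisors of n = 4 are {1, 2, 4}, giving 3 subfields: F_{547^1}, F_{547^2}, F_{547^4}.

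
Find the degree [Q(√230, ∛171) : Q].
[Q(√230, ∛171) : Q] = 6

Let L = Q(√230, ∛171). Since Q(√230) ⊂ L and [Q(√230):Q] = 2, the tower law gives 2 | [L:Q]. Likewise Q(∛171) ⊂ L with [Q(∛171):Q] = 3 (because 171 is not a perfect cube), so 3 | [L:Q]. As gcd(2,3) = 1, [L:Q] is divisible by 6. Conversely L is generated over Q by √230 and ∛171, so [L:Q] ≤ 2·3 = 6. Therefore [Q(√230, ∛171) : Q] = 6.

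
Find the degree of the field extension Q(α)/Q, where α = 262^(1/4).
[Q(α):Q] = 4

α is a root of x^4 - 262. By Eisenstein's criterion at the prime p = 2 (which divides the constant term 262 but p^2 = 4 does not, since 262 is squarefree), x^4 - 262 is irreducible over Q. Hence [Q(α):Q] = 4.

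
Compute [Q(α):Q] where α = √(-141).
[Q(α):Q] = 2

[Q(α):Q] equals the degree of the minimal polynomial of α. Here α^2 = -141 and x^2 + 141 is irreducible (d = -141 is squarefree, ≠ 1, hence not a square), so deg(m_α) = 2. Thus [Q(α):Q] = 2.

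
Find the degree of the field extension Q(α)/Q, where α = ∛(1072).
[Q(α):Q] = 3

The minimal polynomial of α is x^3 - 1072, irreducible over Q since 1072 is not a perfect cube (so x^3 - 1072 has no rational root). Hence [Q(α):Q] = deg(m_α) = 3.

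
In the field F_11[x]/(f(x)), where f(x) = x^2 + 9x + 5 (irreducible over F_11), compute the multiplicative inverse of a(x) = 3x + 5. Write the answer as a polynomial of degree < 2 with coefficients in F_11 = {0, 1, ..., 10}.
a(x)^(-1) ≡ 8x (mod f(x))

Since f is irreducible over F_11, F_11[x]/(f) is a field and a(x) ≠ 0 has an inverse. Apply the extended Euclidean algorithm to f(x) and a(x) in F_11[x]: f(x) = (4x)·a(x) + (5). The last nonzero remainder is the constant 5 = gcd(f, a) in F_11. Back-substituting through the division chain expresses 5 = s(x)·a(x) + t(x)·f(x) with s(x) ≡ 7x (mod f), so (7x)·a(x) ≡ 5 (mod f). Multiplying by 5^(-1) ≡ 9 in F_11 gives a(x)^(-1) ≡ 9·(7x) ≡ 8x (mod f). Check: (3x + 5)·(8x) = 2x^2 + 7x ≡ 1 (mod x^2 + 9x + 5).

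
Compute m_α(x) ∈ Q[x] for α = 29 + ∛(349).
m_α(x) = x^3 - 87x^2 + 2523x - 24738

Set β = α - 29 = ∛(349), so β^3 = 349. Then (α - 29)^3 - 349 = 0, i.e. α is a root of g(x) = (x - 29)^3 - 349 = x^3 - 87x^2 + 2523x - 24738. Since g(x) = h(x - 29) where h(x) = x^3 - 349, and h is irreducible over Q (because 349 is not a perfect cube, so h has no rational root, and a monic cubic with no rational root is irreducible), g is also irreducible (irreducibility is preserved under the substitution x → x - 29). Hence m_α(x) = x^3 - 87x^2 + 2523x - 24738.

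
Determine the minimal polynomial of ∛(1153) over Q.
m_α(x) = x^3 - 1153

α satisfies α^3 = 1153, so x^3 - 1153 annihilates α. By the rational root test, a rational root p/q (in lowest terms) of x^3 - 1153 would satisfy p^3 = 1153 q^3, forcing q = 1 and p^3 = 1153; but 1153 is not a perfect cube, contradiction. A monic cubic over Q with no rational root is irreducible (any nontrivial factorization would include a linear factor). Hence x^3 - 1153 is the minimal polynomial of α, and in particular [Q(α):Q] = 3.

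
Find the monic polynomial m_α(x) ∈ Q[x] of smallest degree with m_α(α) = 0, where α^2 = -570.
m_α(x) = x^2 + 570

α satisfies α^2 + 570 = 0, so x^2 + 570 annihilates α. Since d = -570 is squarefree and ≠ 1, it is not a perfect square in Q, so x^2 + 570 has no rational root and is therefore irreducible over Q (a degree-2 polynomial over a field is irreducible iff it has no root). Hence m_α(x) = x^2 + 570.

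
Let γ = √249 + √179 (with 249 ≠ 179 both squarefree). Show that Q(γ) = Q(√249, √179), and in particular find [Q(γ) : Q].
[Q(γ) : Q] = 4 (equivalently, Q(γ) = Q(√249, √179))

Obviously Q(γ) ⊆ Q(√249, √179), and [Q(√249, √179):Q] = 4 (since 249, 179 are distinct squarefree integers > 1 with 44571 not a perfect square). To show equality we compute the minimal polynomial of γ. From γ = √249 + √179: γ^2 = 249 + 2√(44571) + 179 = 428 + 2√(44571), so γ^2 - 428 = 2√(44571); squaring, (γ^2 - 428)^2 = 4·44571, i.e. γ^4 - 856γ^2 + 183184 - 178284 = 0, i.e. γ^4 - 856γ^2 + 4900 = 0. So γ is a root of x^4 - 856x^2 + 4900. This polynomial is irreducible over Q: it has no rational root (each ±√249 ± √179 is irrational), and any factorization into two quadratics over Q would force √(44571) ∈ Q (pairing opposite roots) or √249, √179 ∈ Q (other pairings), all impossible. Hence [Q(γ):Q] = 4 = [Q(√249, √179):Q], so Q(γ) = Q(√249, √179).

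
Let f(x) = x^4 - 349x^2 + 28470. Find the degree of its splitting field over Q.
[K : Q] = 4

Solving the quadratic in x^2: x^2 = (349 ± √(349^2 - 4·28470))/2 = (349 ± √7921)/2 = (349 ± 89)/2, giving x^2 = 219 or x^2 = 130. So f(x) = (x^2 - 219)(x^2 - 130) and the roots of f are ±√219, ±√130. Hence the splitting field is K = Q(√219, √130). Since 219 and 130 are distinct squarefree integers > 1, their product 28470 is not a perfect square, so √130 ∉ Q(√219). By the tower law [K:Q] = [Q(√219,√130):Q(√219)] · [Q(√219):Q] = 2 · 2 = 4.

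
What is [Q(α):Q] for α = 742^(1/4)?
[Q(α):Q] = 4

α is a root of x^4 - 742. By Eisenstein's criterion at the prime p = 2 (which divides the constant term 742 but p^2 = 4 does not, since 742 is squarefree), x^4 - 742 is irreducible over Q. Hence [Q(α):Q] = 4.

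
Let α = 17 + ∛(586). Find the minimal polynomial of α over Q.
m_α(x) = x^3 - 51x^2 + 867x - 5499

Set β = α - 17 = ∛(586), so β^3 = 586. Then (α - 17)^3 - 586 = 0, i.e. α is a root of g(x) = (x - 17)^3 - 586 = x^3 - 51x^2 + 867x - 5499. Since g(x) = h(x - 17) where h(x) = x^3 - 586, and h is irreducible over Q (because 586 is not a perfect cube, so h has no rational root, and a monic cubic with no rational root is irreducible), g is also irreducible (irreducibility is preserved under the substitution x → x - 17). Hence m_α(x) = x^3 - 51x^2 + 867x - 5499.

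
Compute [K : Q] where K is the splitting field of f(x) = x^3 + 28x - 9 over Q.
[K : Q] = 6

By the rational root test, any rational root of the monic integer polynomial f(x) = x^3 + 28x - 9 must be an integer dividing the constant term -9, i.e. one of ±{1, 3, 9}. Evaluating: f(1) = 20, f(-1) = -38, f(3) = 102, f(-3) = -120, f(9) = 972, f(-9) = -990; none is 0, so f has no rational root and is therefore irreducible over Q (a cubic with no linear factor over a field is irreducible). For an irreducible cubic, the Galois group is A_3 or S_3 according as the discriminant disc(f) = -4a^3 - 27b^2 = -4·(28)^3 - 27·(-9)^2 = -89995 is or is not a square in Q. Here disc(f) = -89995 is not a perfect square in Q, so the Galois group of f over Q is not contained in A_3 and must be all of S_3. The splitting field has degree |S_3| = 6 over Q, so [K : Q] = 6.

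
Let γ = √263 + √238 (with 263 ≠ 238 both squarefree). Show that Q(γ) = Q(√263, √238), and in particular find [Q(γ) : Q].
[Q(γ) : Q] = 4 (equivalently, Q(γ) = Q(√263, √238))

Obviously Q(γ) ⊆ Q(√263, √238), and [Q(√263, √238):Q] = 4 (since 263, 238 are distinct squarefree integers > 1 with 62594 not a perfect square). To show equality we compute the minimal polynomial of γ. From γ = √263 + √238: γ^2 = 263 + 2√(62594) + 238 = 501 + 2√(62594), so γ^2 - 501 = 2√(62594); squaring, (γ^2 - 501)^2 = 4·62594, i.e. γ^4 - 1002γ^2 + 251001 - 250376 = 0, i.e. γ^4 - 1002γ^2 + 625 = 0. So γ is a root of x^4 - 1002x^2 + 625. This polynomial is irreducible over Q: it has no rational root (each ±√263 ± √238 is irrational), and any factorization into two quadratics over Q would force √(62594) ∈ Q (pairing opposite roots) or √263, √238 ∈ Q (other pairings), all impossible. Hence [Q(γ):Q] = 4 = [Q(√263, √238):Q], so Q(γ) = Q(√263, √238).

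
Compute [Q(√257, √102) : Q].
[Q(√257, √102) : Q] = 4

[Q(√257):Q] = 2 (min poly x^2 - 257, irreducible since 257 is squarefree > 1). For the top step, suppose √102 ∈ Q(√257), say √102 = c + d√257 with c, d ∈ Q. Squaring: 102 = c^2 + 257d^2 + 2cd√257. Since √257 ∉ Q this forces 2cd = 0. If d = 0 then √102 = c ∈ Q, contradicting 102 squarefree > 1. If c = 0 then 102 = 257d^2, so 257·102 = (257d)^2 is a perfect square in Q — but 257·102 = 26214 is not a perfect square (since 257 and 102 are distinct squarefree integers). Contradiction. Hence √102 ∉ Q(√257), so x^2 - 102 stays irreducible over Q(√257) and [Q(√257, √102) : Q(√257)] = 2. By the tower law, [Q(√257, √102) : Q] = 2 · 2 = 4.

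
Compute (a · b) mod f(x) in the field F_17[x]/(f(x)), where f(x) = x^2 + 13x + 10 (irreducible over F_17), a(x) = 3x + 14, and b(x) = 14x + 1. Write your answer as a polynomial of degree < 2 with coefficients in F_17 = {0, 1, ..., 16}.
a · b ≡ 10x + 2 (mod f(x))

Multiply in F_17[x]: a(x)·b(x) = (3x + 14)·(14x + 1) = 8x^2 + 12x + 14. This has degree ≥ 2, so divide by f(x) over F_17: 8x^2 + 12x + 14 = (8)·(x^2 + 13x + 10) + (10x + 2). Hence a·b ≡ 10x + 2 (mod f). (F_17[x]/(f) is a field with 17^2 = 289 elements since f is irreducible of degree 2.)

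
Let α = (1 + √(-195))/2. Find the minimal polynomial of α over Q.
m_α(x) = x^2 - x + 49

From 2α - 1 = √(-195), squaring gives (2α - 1)^2 = -195, i.e. 4α^2 - 4α + 1 = -195, so α^2 - α + (1 + 195)/4 = 0. Since -195 ≡ 1 (mod 4), (1 + 195)/4 = 49 ∈ Z. The polynomial x^2 - x + 49 has discriminant 1 - 4·(49) = -195, which is not a perfect square in Q (d = -195 is squarefree and ≠ 1), so x^2 - x + 49 is irreducible over Q. It is the minimal polynomial of α.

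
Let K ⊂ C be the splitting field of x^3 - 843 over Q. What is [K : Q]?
[K : Q] = 6

The roots of x^3 - 843 are ∛843, ω∛843, ω^2∛843 where ω = e^(2πi/3) is a primitive cube root of unity, so K = Q(∛843, ω). Now [Q(∛843):Q] = 3 (since 843 is not a perfect cube, x^3 - 843 is irreducible) and [Q(ω):Q] = 2. Both 2 and 3 divide [K:Q], and [K:Q] ≤ 3·2 = 6, so [K:Q] = 6. (Equivalently: Q(∛843) ⊂ R but ω ∉ R, so [K : Q(∛843)] = 2.)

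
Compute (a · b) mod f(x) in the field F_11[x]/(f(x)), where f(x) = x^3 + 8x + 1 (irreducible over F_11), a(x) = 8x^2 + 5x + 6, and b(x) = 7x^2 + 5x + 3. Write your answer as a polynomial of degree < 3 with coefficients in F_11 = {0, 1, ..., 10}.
a · b ≡ 6x^2 + 5x + 9 (mod f(x))

Multiply in F_11[x]: a(x)·b(x) = (8x^2 + 5x + 6)·(7x^2 + 5x + 3) = x^4 + 9x^3 + 3x^2 + x + 7. This has degree ≥ 3, so divide by f(x) over F_11: x^4 + 9x^3 + 3x^2 + x + 7 = (x + 9)·(x^3 + 8x + 1) + (6x^2 + 5x + 9). Hence a·b ≡ 6x^2 + 5x + 9 (mod f). (F_11[x]/(f) is a field with 11^3 = 1331 elements since f is irreducible of degree 3.)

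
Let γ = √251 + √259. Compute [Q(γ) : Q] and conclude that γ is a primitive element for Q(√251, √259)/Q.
[Q(γ) : Q] = 4 (equivalently, Q(γ) = Q(√251, √259))

Obviously Q(γ) ⊆ Q(√251, √259), and [Q(√251, √259):Q] = 4 (since 251, 259 are distinct squarefree integers > 1 with 65009 not a perfect square). To show equality we compute the minimal polynomial of γ. From γ = √251 + √259: γ^2 = 251 + 2√(65009) + 259 = 510 + 2√(65009), so γ^2 - 510 = 2√(65009); squaring, (γ^2 - 510)^2 = 4·65009, i.e. γ^4 - 1020γ^2 + 260100 - 260036 = 0, i.e. γ^4 - 1020γ^2 + 64 = 0. So γ is a root of x^4 - 1020x^2 + 64. This polynomial is irreducible over Q: it has no rational root (each ±√251 ± √259 is irrational), and any factorization into two quadratics over Q would force √(65009) ∈ Q (pairing opposite roots) or √251, √259 ∈ Q (other pairings), all impossible. Hence [Q(γ):Q] = 4 = [Q(√251, √259):Q], so Q(γ) = Q(√251, √259).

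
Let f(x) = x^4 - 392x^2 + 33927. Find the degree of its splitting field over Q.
[K : Q] = 4

Solving the quadratic in x^2: x^2 = (392 ± √(392^2 - 4·33927))/2 = (392 ± √17956)/2 = (392 ± 134)/2, giving x^2 = 129 or x^2 = 263. So f(x) = (x^2 - 129)(x^2 - 263) and the roots of f are ±√129, ±√263. Hence the splitting field is K = Q(√129, √263). Since 129 and 263 are distinct squarefree integers > 1, their product 33927 is not a perfect square, so √263 ∉ Q(√129). By the tower law [K:Q] = [Q(√129,√263):Q(√129)] · [Q(√129):Q] = 2 · 2 = 4.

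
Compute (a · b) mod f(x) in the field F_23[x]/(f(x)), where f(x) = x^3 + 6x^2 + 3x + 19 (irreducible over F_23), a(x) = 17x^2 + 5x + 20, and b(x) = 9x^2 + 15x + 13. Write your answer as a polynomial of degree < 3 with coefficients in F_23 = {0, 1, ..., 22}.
a · b ≡ 22x^2 + 2x + 19 (mod f(x))

Multiply in F_23[x]: a(x)·b(x) = (17x^2 + 5x + 20)·(9x^2 + 15x + 13) = 15x^4 + x^3 + 16x^2 + 20x + 7. This has degree ≥ 3, so divide by f(x) over F_23: 15x^4 + x^3 + 16x^2 + 20x + 7 = (15x + 3)·(x^3 + 6x^2 + 3x + 19) + (22x^2 + 2x + 19). Hence a·b ≡ 22x^2 + 2x + 19 (mod f). (F_23[x]/(f) is a field with 23^3 = 12167 elements since f is irreducible of degree 3.)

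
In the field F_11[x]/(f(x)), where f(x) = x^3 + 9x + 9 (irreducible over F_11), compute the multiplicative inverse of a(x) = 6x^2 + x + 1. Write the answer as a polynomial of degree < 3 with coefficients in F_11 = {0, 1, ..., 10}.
a(x)^(-1) ≡ 10x + 2 (mod f(x))

Since f is irreducible over F_11, F_11[x]/(f) is a field and a(x) ≠ 0 has an inverse. Apply the extended Euclidean algorithm to f(x) and a(x) in F_11[x]: f(x) = (2x + 7)·a(x) + (2). The last nonzero remainder is the constant 2 = gcd(f, a) in F_11. Back-substituting through the division chain expresses 2 = s(x)·a(x) + t(x)·f(x) with s(x) ≡ 9x + 4 (mod f), so (9x + 4)·a(x) ≡ 2 (mod f). Multiplying by 2^(-1) ≡ 6 in F_11 gives a(x)^(-1) ≡ 6·(9x + 4) ≡ 10x + 2 (mod f). Check: (6x^2 + x + 1)·(10x + 2) = 5x^3 + x + 2 ≡ 1 (mod x^3 + 9x + 9).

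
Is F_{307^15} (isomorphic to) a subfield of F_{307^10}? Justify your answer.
No: F_{307^15} is not a subfield of F_{307^10}

F_{p^m} embeds in F_{p^n} iff m | n. Here 15 ∤ 10 (since 10 = 0·15 + 10 with remainder 10 ≠ 0), so F_{307^15} is not a subfield of F_{307^10}. Equivalently: if it were, the tower law would give 15 = [F_{307^15}:F_307] dividing [F_{307^10}:F_307] = 10, contradiction.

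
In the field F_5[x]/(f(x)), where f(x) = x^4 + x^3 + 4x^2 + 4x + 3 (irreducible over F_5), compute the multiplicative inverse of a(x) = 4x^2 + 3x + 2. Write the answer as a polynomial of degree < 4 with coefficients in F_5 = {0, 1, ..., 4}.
a(x)^(-1) ≡ 4x^3 + 3x^2 (mod f(x))

Since f is irreducible over F_5, F_5[x]/(f) is a field and a(x) ≠ 0 has an inverse. Apply the extended Euclidean algorithm to f(x) and a(x) in F_5[x]: f(x) = (4x^2 + x + 2)·a(x) + (x + 4);  a(x) = (4x + 2)·(x + 4) + (4). The last nonzero remainder is the constant 4 = gcd(f, a) in F_5. Back-substituting through the division chain expresses 4 = s(x)·a(x) + t(x)·f(x) with s(x) ≡ x^3 + 2x^2 (mod f), so (x^3 + 2x^2)·a(x) ≡ 4 (mod f). Multiplying by 4^(-1) ≡ 4 in F_5 gives a(x)^(-1) ≡ 4·(x^3 + 2x^2) ≡ 4x^3 + 3x^2 (mod f). Check: (4x^2 + 3x + 2)·(4x^3 + 3x^2) = x^5 + 4x^4 + 2x^3 + x^2 ≡ 1 (mod x^4 + x^3 + 4x^2 + 4x + 3).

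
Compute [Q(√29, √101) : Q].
[Q(√29, √101) : Q] = 4

[Q(√29):Q] = 2 (min poly x^2 - 29, irreducible since 29 is squarefree > 1). For the top step, suppose √101 ∈ Q(√29), say √101 = c + d√29 with c, d ∈ Q. Squaring: 101 = c^2 + 29d^2 + 2cd√29. Since √29 ∉ Q this forces 2cd = 0. If d = 0 then √101 = c ∈ Q, contradicting 101 squarefree > 1. If c = 0 then 101 = 29d^2, so 29·101 = (29d)^2 is a perfect square in Q — but 29·101 = 2929 is not a perfect square (since 29 and 101 are distinct squarefree integers). Contradiction. Hence √101 ∉ Q(√29), so x^2 - 101 stays irreducible over Q(√29) and [Q(√29, √101) : Q(√29)] = 2. By the tower law, [Q(√29, √101) : Q] = 2 · 2 = 4.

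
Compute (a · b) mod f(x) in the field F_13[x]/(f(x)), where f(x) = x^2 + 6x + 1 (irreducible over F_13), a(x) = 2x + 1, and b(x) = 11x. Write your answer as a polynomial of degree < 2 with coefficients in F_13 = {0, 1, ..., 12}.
a · b ≡ 9x + 4 (mod f(x))

Multiply in F_13[x]: a(x)·b(x) = (2x + 1)·(11x) = 9x^2 + 11x. This has degree ≥ 2, so divide by f(x) over F_13: 9x^2 + 11x = (9)·(x^2 + 6x + 1) + (9x + 4). Hence a·b ≡ 9x + 4 (mod f). (F_13[x]/(f) is a field with 13^2 = 169 elements since f is irreducible of degree 2.)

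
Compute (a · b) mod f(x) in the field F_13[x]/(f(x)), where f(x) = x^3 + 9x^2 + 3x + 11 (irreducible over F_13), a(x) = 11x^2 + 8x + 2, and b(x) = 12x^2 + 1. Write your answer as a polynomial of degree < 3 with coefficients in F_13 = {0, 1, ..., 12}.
a · b ≡ 3x^2 + 12x + 2 (mod f(x))

Multiply in F_13[x]: a(x)·b(x) = (11x^2 + 8x + 2)·(12x^2 + 1) = 2x^4 + 5x^3 + 9x^2 + 8x + 2. This has degree ≥ 3, so divide by f(x) over F_13: 2x^4 + 5x^3 + 9x^2 + 8x + 2 = (2x)·(x^3 + 9x^2 + 3x + 11) + (3x^2 + 12x + 2). Hence a·b ≡ 3x^2 + 12x + 2 (mod f). (F_13[x]/(f) is a field with 13^3 = 2197 elements since f is irreducible of degree 3.)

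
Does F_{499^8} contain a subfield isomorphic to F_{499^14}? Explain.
No: F_{499^14} is not a subfield of F_{499^8}

F_{p^m} embeds in F_{p^n} iff m | n. Here 14 ∤ 8 (since 8 = 0·14 + 8 with remainder 8 ≠ 0), so F_{499^14} is not a subfield of F_{499^8}. Equivalently: if it were, the tower law would give 14 = [F_{499^14}:F_499] dividing [F_{499^8}:F_499] = 8, contradiction.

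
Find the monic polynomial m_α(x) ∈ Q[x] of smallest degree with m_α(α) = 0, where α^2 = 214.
m_α(x) = x^2 - 214

α satisfies α^2 - 214 = 0, so x^2 - 214 annihilates α. Since d = 214 is squarefree and ≠ 1, it is not a perfect square in Q, so x^2 - 214 has no rational root and is therefore irreducible over Q (a degree-2 polynomial over a field is irreducible iff it has no root). Hence m_α(x) = x^2 - 214.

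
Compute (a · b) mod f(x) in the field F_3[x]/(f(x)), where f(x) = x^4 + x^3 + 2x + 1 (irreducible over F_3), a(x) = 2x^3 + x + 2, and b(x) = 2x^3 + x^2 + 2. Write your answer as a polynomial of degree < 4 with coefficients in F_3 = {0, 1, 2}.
a · b ≡ 2x^2 + 2x (mod f(x))

Multiply in F_3[x]: a(x)·b(x) = (2x^3 + x + 2)·(2x^3 + x^2 + 2) = x^6 + 2x^5 + 2x^4 + 2x^2 + 2x + 1. This has degree ≥ 4, so divide by f(x) over F_3: x^6 + 2x^5 + 2x^4 + 2x^2 + 2x + 1 = (x^2 + x + 1)·(x^4 + x^3 + 2x + 1) + (2x^2 + 2x). Hence a·b ≡ 2x^2 + 2x (mod f). (F_3[x]/(f) is a field with 3^4 = 81 elements since f is irreducible of degree 4.)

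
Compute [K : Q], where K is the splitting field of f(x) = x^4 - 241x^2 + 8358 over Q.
[K : Q] = 4

Solving the quadratic in x^2: x^2 = (241 ± √(241^2 - 4·8358))/2 = (241 ± √24649)/2 = (241 ± 157)/2, giving x^2 = 42 or x^2 = 199. So f(x) = (x^2 - 42)(x^2 - 199) and the roots of f are ±√42, ±√199. Hence the splitting field is K = Q(√42, √199). Since 42 and 199 are distinct squarefree integers > 1, their product 8358 is not a perfect square, so √199 ∉ Q(√42). By the tower law [K:Q] = [Q(√42,√199):Q(√42)] · [Q(√42):Q] = 2 · 2 = 4.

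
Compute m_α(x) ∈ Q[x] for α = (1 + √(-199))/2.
m_α(x) = x^2 - x + 50

From 2α - 1 = √(-199), squaring gives (2α - 1)^2 = -199, i.e. 4α^2 - 4α + 1 = -199, so α^2 - α + (1 + 199)/4 = 0. Since -199 ≡ 1 (mod 4), (1 + 199)/4 = 50 ∈ Z. The polynomial x^2 - x + 50 has discriminant 1 - 4·(50) = -199, which is not a perfect square in Q (d = -199 is squarefree and ≠ 1), so x^2 - x + 50 is irreducible over Q. It is the minimal polynomial of α.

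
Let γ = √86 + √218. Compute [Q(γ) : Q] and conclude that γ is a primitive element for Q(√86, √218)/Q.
[Q(γ) : Q] = 4 (equivalently, Q(γ) = Q(√86, √218))

Obviously Q(γ) ⊆ Q(√86, √218), and [Q(√86, √218):Q] = 4 (since 86, 218 are distinct squarefree integers > 1 with 18748 not a perfect square). To show equality we compute the minimal polynomial of γ. From γ = √86 + √218: γ^2 = 86 + 2√(18748) + 218 = 304 + 2√(18748), so γ^2 - 304 = 2√(18748); squaring, (γ^2 - 304)^2 = 4·18748, i.e. γ^4 - 608γ^2 + 92416 - 74992 = 0, i.e. γ^4 - 608γ^2 + 17424 = 0. So γ is a root of x^4 - 608x^2 + 17424. This polynomial is irreducible over Q: it has no rational root (each ±√86 ± √218 is irrational), and any factorization into two quadratics over Q would force √(18748) ∈ Q (pairing opposite roots) or √86, √218 ∈ Q (other pairings), all impossible. Hence [Q(γ):Q] = 4 = [Q(√86, √218):Q], so Q(γ) = Q(√86, √218).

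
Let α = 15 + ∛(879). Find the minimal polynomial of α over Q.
m_α(x) = x^3 - 45x^2 + 675x - 4254

Set β = α - 15 = ∛(879), so β^3 = 879. Then (α - 15)^3 - 879 = 0, i.e. α is a root of g(x) = (x - 15)^3 - 879 = x^3 - 45x^2 + 675x - 4254. Since g(x) = h(x - 15) where h(x) = x^3 - 879, and h is irreducible over Q (because 879 is not a perfect cube, so h has no rational root, and a monic cubic with no rational root is irreducible), g is also irreducible (irreducibility is preserved under the substitution x → x - 15). Hence m_α(x) = x^3 - 45x^2 + 675x - 4254.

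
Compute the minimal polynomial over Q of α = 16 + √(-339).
m_α(x) = x^2 - 32x + 595

From α - 16 = √(-339), squaring gives (α - 16)^2 = -339, i.e. α^2 - 32α + 256 = -339, so α^2 - 32α + 595 = 0. The discriminant of x^2 - 32x + 595 is (-32)^2 - 4·(595) = 1024 - 2380 = -1356, and 4·(-339) is not a perfect square in Q since -339 is squarefree and ≠ 1. Hence x^2 - 32x + 595 is irreducible over Q and is the minimal polynomial of α.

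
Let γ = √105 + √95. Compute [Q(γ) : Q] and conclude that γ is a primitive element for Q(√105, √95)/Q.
[Q(γ) : Q] = 4 (equivalently, Q(γ) = Q(√105, √95))

Obviously Q(γ) ⊆ Q(√105, √95), and [Q(√105, √95):Q] = 4 (since 105, 95 are distinct squarefree integers > 1 with 9975 not a perfect square). To show equality we compute the minimal polynomial of γ. From γ = √105 + √95: γ^2 = 105 + 2√(9975) + 95 = 200 + 2√(9975), so γ^2 - 200 = 2√(9975); squaring, (γ^2 - 200)^2 = 4·9975, i.e. γ^4 - 400γ^2 + 40000 - 39900 = 0, i.e. γ^4 - 400γ^2 + 100 = 0. So γ is a root of x^4 - 400x^2 + 100. This polynomial is irreducible over Q: it has no rational root (each ±√105 ± √95 is irrational), and any factorization into two quadratics over Q would force √(9975) ∈ Q (pairing opposite roots) or √105, √95 ∈ Q (other pairings), all impossible. Hence [Q(γ):Q] = 4 = [Q(√105, √95):Q], so Q(γ) = Q(√105, √95).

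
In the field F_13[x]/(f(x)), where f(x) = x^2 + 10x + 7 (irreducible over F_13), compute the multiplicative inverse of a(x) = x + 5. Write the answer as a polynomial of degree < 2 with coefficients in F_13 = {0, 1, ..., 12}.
a(x)^(-1) ≡ 8x + 1 (mod f(x))

Since f is irreducible over F_13, F_13[x]/(f) is a field and a(x) ≠ 0 has an inverse. Apply the extended Euclidean algorithm to f(x) and a(x) in F_13[x]: f(x) = (x + 5)·a(x) + (8). The last nonzero remainder is the constant 8 = gcd(f, a) in F_13. Back-substituting through the division chain expresses 8 = s(x)·a(x) + t(x)·f(x) with s(x) ≡ 12x + 8 (mod f), so (12x + 8)·a(x) ≡ 8 (mod f). Multiplying by 8^(-1) ≡ 5 in F_13 gives a(x)^(-1) ≡ 5·(12x + 8) ≡ 8x + 1 (mod f). Check: (x + 5)·(8x + 1) = 8x^2 + 2x + 5 ≡ 1 (mod x^2 + 10x + 7).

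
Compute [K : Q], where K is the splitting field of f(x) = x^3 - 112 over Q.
[K : Q] = 6

The roots of x^3 - 112 are ∛112, ω∛112, ω^2∛112 where ω = e^(2πi/3) is a primitive cube root of unity, so K = Q(∛112, ω). Now [Q(∛112):Q] = 3 (since 112 is not a perfect cube, x^3 - 112 is irreducible) and [Q(ω):Q] = 2. Both 2 and 3 divide [K:Q], and [K:Q] ≤ 3·2 = 6, so [K:Q] = 6. (Equivalently: Q(∛112) ⊂ R but ω ∉ R, so [K : Q(∛112)] = 2.)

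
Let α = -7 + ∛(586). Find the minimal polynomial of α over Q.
m_α(x) = x^3 + 21x^2 + 147x - 243

Set β = α + 7 = ∛(586), so β^3 = 586. Then (α + 7)^3 - 586 = 0, i.e. α is a root of g(x) = (x + 7)^3 - 586 = x^3 + 21x^2 + 147x - 243. Since g(x) = h(x + 7) where h(x) = x^3 - 586, and h is irreducible over Q (because 586 is not a perfect cube, so h has no rational root, and a monic cubic with no rational root is irreducible), g is also irreducible (irreducibility is preserved under the substitution x → x + 7). Hence m_α(x) = x^3 + 21x^2 + 147x - 243.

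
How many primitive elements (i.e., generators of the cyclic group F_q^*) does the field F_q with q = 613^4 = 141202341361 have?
There are φ(141202341360) = 34608218112 primitive elements

F_q^* is cyclic of order q - 1 = 141202341360. A cyclic group of order m has exactly φ(m) generators. Here m = 141202341360 = 2^4 · 3^2 · 5 · 17 · 53 · 307 · 709, so the number of primitive elements is φ(141202341360) = 34608218112.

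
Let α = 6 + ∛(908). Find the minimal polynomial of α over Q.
m_α(x) = x^3 - 18x^2 + 108x - 1124

Set β = α - 6 = ∛(908), so β^3 = 908. Then (α - 6)^3 - 908 = 0, i.e. α is a root of g(x) = (x - 6)^3 - 908 = x^3 - 18x^2 + 108x - 1124. Since g(x) = h(x - 6) where h(x) = x^3 - 908, and h is irreducible over Q (because 908 is not a perfect cube, so h has no rational root, and a monic cubic with no rational root is irreducible), g is also irreducible (irreducibility is preserved under the substitution x → x - 6). Hence m_α(x) = x^3 - 18x^2 + 108x - 1124.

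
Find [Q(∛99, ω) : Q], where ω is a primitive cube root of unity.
[Q(∛99, ω) : Q] = 6

[Q(∛99):Q] = 3 (min poly x^3 - 99, irreducible since 99 is not a perfect cube). [Q(ω):Q] = 2 (min poly x^2 + x + 1). Since Q(∛99) ⊂ R and ω ∉ R, we have ω ∉ Q(∛99), so x^2 + x + 1 remains irreducible over Q(∛99) and [Q(∛99, ω) : Q(∛99)] = 2. By the tower law, [Q(∛99, ω) : Q] = 3 · 2 = 6. (In fact Q(∛99, ω) is the splitting field of x^3 - 99 over Q.)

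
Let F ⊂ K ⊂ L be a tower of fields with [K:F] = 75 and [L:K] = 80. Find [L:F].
[L:F] = 6000

The tower law says that for any tower of field extensions F ⊂ K ⊂ L with finite degrees, [L:F] = [L:K] · [K:F]. Here this gives [L:F] = 80 · 75 = 6000.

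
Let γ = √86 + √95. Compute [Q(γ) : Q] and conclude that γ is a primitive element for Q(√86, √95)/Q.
[Q(γ) : Q] = 4 (equivalently, Q(γ) = Q(√86, √95))

Obviously Q(γ) ⊆ Q(√86, √95), and [Q(√86, √95):Q] = 4 (since 86, 95 are distinct squarefree integers > 1 with 8170 not a perfect square). To show equality we compute the minimal polynomial of γ. From γ = √86 + √95: γ^2 = 86 + 2√(8170) + 95 = 181 + 2√(8170), so γ^2 - 181 = 2√(8170); squaring, (γ^2 - 181)^2 = 4·8170, i.e. γ^4 - 362γ^2 + 32761 - 32680 = 0, i.e. γ^4 - 362γ^2 + 81 = 0. So γ is a root of x^4 - 362x^2 + 81. This polynomial is irreducible over Q: it has no rational root (each ±√86 ± √95 is irrational), and any factorization into two quadratics over Q would force √(8170) ∈ Q (pairing opposite roots) or √86, √95 ∈ Q (other pairings), all impossible. Hence [Q(γ):Q] = 4 = [Q(√86, √95):Q], so Q(γ) = Q(√86, √95).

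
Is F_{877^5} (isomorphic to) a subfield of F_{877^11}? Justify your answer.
No: F_{877^5} is not a subfield of F_{877^11}

F_{p^m} embeds in F_{p^n} iff m | n. Here 5 ∤ 11 (since 11 = 2·5 + 1 with remainder 1 ≠ 0), so F_{877^5} is not a subfield of F_{877^11}. Equivalently: if it were, the tower law would give 5 = [F_{877^5}:F_877] dividing [F_{877^11}:F_877] = 11, contradiction.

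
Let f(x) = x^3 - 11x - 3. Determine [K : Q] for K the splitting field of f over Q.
[K : Q] = 6

By the rational root test, any rational root of the monic integer polynomial f(x) = x^3 - 11x - 3 must be an integer dividing the constant term -3, i.e. one of ±{1, 3}. Evaluating: f(1) = -13, f(-1) = 7, f(3) = -9, f(-3) = 3; none is 0, so f has no rational root and is therefore irreducible over Q (a cubic with no linear factor over a field is irreducible). For an irreducible cubic, the Galois group is A_3 or S_3 according as the discriminant disc(f) = -4a^3 - 27b^2 = -4·(-11)^3 - 27·(-3)^2 = 5081 is or is not a square in Q. Here disc(f) = 5081 is not a perfect square in Q, so the Galois group of f over Q is not contained in A_3 and must be all of S_3. The splitting field has degree |S_3| = 6 over Q, so [K : Q] = 6.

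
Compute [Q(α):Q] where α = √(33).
[Q(α):Q] = 2

[Q(α):Q] equals the degree of the minimal polynomial of α. Here α^2 = 33 and x^2 - 33 is irreducible (d = 33 is squarefree, ≠ 1, hence not a square), so deg(m_α) = 2. Thus [Q(α):Q] = 2.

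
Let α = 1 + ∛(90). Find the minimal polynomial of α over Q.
m_α(x) = x^3 - 3x^2 + 3x - 91

Set β = α - 1 = ∛(90), so β^3 = 90. Then (α - 1)^3 - 90 = 0, i.e. α is a root of g(x) = (x - 1)^3 - 90 = x^3 - 3x^2 + 3x - 91. Since g(x) = h(x - 1) where h(x) = x^3 - 90, and h is irreducible over Q (because 90 is not a perfect cube, so h has no rational root, and a monic cubic with no rational root is irreducible), g is also irreducible (irreducibility is preserved under the substitution x → x - 1). Hence m_α(x) = x^3 - 3x^2 + 3x - 91.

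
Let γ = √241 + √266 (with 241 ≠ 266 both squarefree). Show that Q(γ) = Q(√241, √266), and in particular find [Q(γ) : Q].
[Q(γ) : Q] = 4 (equivalently, Q(γ) = Q(√241, √266))

Obviously Q(γ) ⊆ Q(√241, √266), and [Q(√241, √266):Q] = 4 (since 241, 266 are distinct squarefree integers > 1 with 64106 not a perfect square). To show equality we compute the minimal polynomial of γ. From γ = √241 + √266: γ^2 = 241 + 2√(64106) + 266 = 507 + 2√(64106), so γ^2 - 507 = 2√(64106); squaring, (γ^2 - 507)^2 = 4·64106, i.e. γ^4 - 1014γ^2 + 257049 - 256424 = 0, i.e. γ^4 - 1014γ^2 + 625 = 0. So γ is a root of x^4 - 1014x^2 + 625. This polynomial is irreducible over Q: it has no rational root (each ±√241 ± √266 is irrational), and any factorization into two quadratics over Q would force √(64106) ∈ Q (pairing opposite roots) or √241, √266 ∈ Q (other pairings), all impossible. Hence [Q(γ):Q] = 4 = [Q(√241, √266):Q], so Q(γ) = Q(√241, √266).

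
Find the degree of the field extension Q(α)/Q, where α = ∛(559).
[Q(α):Q] = 3

The minimal polynomial of α is x^3 - 559, irreducible over Q since 559 is not a perfect cube (so x^3 - 559 has no rational root). Hence [Q(α):Q] = deg(m_α) = 3.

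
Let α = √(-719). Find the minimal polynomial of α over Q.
m_α(x) = x^2 + 719

α satisfies α^2 + 719 = 0, so x^2 + 719 annihilates α. Since d = -719 is squarefree and ≠ 1, it is not a perfect square in Q, so x^2 + 719 has no rational root and is therefore irreducible over Q (a degree-2 polynomial over a field is irreducible iff it has no root). Hence m_α(x) = x^2 + 719.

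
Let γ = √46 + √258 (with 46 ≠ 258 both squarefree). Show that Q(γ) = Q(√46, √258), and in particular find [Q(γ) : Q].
[Q(γ) : Q] = 4 (equivalently, Q(γ) = Q(√46, √258))

Obviously Q(γ) ⊆ Q(√46, √258), and [Q(√46, √258):Q] = 4 (since 46, 258 are distinct squarefree integers > 1 with 11868 not a perfect square). To show equality we compute the minimal polynomial of γ. From γ = √46 + √258: γ^2 = 46 + 2√(11868) + 258 = 304 + 2√(11868), so γ^2 - 304 = 2√(11868); squaring, (γ^2 - 304)^2 = 4·11868, i.e. γ^4 - 608γ^2 + 92416 - 47472 = 0, i.e. γ^4 - 608γ^2 + 44944 = 0. So γ is a root of x^4 - 608x^2 + 44944. This polynomial is irreducible over Q: it has no rational root (each ±√46 ± √258 is irrational), and any factorization into two quadratics over Q would force √(11868) ∈ Q (pairing opposite roots) or √46, √258 ∈ Q (other pairings), all impossible. Hence [Q(γ):Q] = 4 = [Q(√46, √258):Q], so Q(γ) = Q(√46, √258).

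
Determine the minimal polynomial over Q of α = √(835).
m_α(x) = x^2 - 835

α satisfies α^2 - 835 = 0, so x^2 - 835 annihilates α. Since d = 835 is squarefree and ≠ 1, it is not a perfect square in Q, so x^2 - 835 has no rational root and is therefore irreducible over Q (a degree-2 polynomial over a field is irreducible iff it has no root). Hence m_α(x) = x^2 - 835.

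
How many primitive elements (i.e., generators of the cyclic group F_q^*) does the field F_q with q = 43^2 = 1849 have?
There are φ(1848) = 480 primitive elements

F_q^* is cyclic of order q - 1 = 1848. A cyclic group of order m has exactly φ(m) generators. Here m = 1848 = 2^3 · 3 · 7 · 11, so the number of primitive elements is φ(1848) = 480.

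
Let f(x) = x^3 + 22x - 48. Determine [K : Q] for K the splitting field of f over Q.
[K : Q] = 6

By the rational root test, any rational root of the monic integer polynomial f(x) = x^3 + 22x - 48 must be an integer dividing the constant term -48, i.e. one of ±{1, 2, 3, 4, 6, 8, 12, 16, 24, 48}. Evaluating: f(1) = -25, f(-1) = -71, f(2) = 4, f(-2) = -100, f(3) = 45, f(-3) = -141, f(4) = 104, f(-4) = -200, f(6) = 300, f(-6) = -396, f(8) = 640, f(-8) = -736, f(12) = 1944, f(-12) = -2040, f(16) = 4400, f(-16) = -4496, f(24) = 14304, f(-24) = -14400, f(48) = 111600, f(-48) = -111696; none is 0, so f has no rational root and is therefore irreducible over Q (a cubic with no linear factor over a field is irreducible). For an irreducible cubic, the Galois group is A_3 or S_3 according as the discriminant disc(f) = -4a^3 - 27b^2 = -4·(22)^3 - 27·(-48)^2 = -104800 is or is not a square in Q. Here disc(f) = -104800 is not a perfect square in Q, so the Galois group of f over Q is not contained in A_3 and must be all of S_3. The splitting field has degree |S_3| = 6 over Q, so [K : Q] = 6.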